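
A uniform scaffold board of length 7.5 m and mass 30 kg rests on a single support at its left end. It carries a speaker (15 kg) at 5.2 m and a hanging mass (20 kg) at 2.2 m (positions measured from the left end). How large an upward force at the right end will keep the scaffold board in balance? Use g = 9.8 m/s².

Take moments about the left end.
Beam weight: 30 × 9.8 = 294 N down at 3.75 m → arm 3.75 m, τ = 294 × 3.75 = 1102 N·m clockwise.
Speaker: 15 × 9.8 = 147 N down at 5.2 m → arm 5.2 m, τ = 147 × 5.2 = 764.4 N·m clockwise.
Hanging mass: 20 × 9.8 = 196 N down at 2.2 m → arm 2.2 m, τ = 196 × 2.2 = 431.2 N·m clockwise.
Net moment of the loads = 2298 N·m clockwise.
The upward force F acts at the right end, arm 7.5 m, giving F × 7.5 counterclockwise.
Setting net torque to zero: F × 7.5 = 2298 → F = 2298 / 7.5 = 306 N.

F ≈ 306 N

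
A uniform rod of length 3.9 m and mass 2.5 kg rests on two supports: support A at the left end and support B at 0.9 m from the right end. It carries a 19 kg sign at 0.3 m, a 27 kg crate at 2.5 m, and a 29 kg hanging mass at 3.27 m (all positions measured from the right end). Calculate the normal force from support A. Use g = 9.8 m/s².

R_A ≈ 337 N

Taking torques about support B:
Beam weight: 2.5 × 9.8 = 24.5 N down at 1.95 m → arm 1.05 m, τ = 24.5 × 1.05 = 25.73 N·m counterclockwise.
Sign: 19 × 9.8 = 186.2 N down at 0.3 m → arm 0.6 m, τ = 186.2 × 0.6 = 111.7 N·m clockwise.
Crate: 27 × 9.8 = 264.6 N down at 2.5 m → arm 1.6 m, τ = 264.6 × 1.6 = 423.4 N·m counterclockwise.
Hanging mass: 29 × 9.8 = 284.2 N down at 3.27 m → arm 2.37 m, τ = 284.2 × 2.37 = 673.6 N·m counterclockwise.
Net load moment about support B = 1011 N·m counterclockwise.
Reaction R at support A is upward at 3.9 m, arm 3 m → moment R × 3 clockwise.
For rotational equilibrium, R × 3 = 1011, so R = 337 N.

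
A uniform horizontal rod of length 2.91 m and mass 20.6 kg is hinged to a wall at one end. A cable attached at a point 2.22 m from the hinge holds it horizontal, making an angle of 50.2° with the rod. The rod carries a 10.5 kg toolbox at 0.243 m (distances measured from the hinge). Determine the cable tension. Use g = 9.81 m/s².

T ≈ 187 N

Take moments about the hinge.
Beam weight: 20.6 × 9.81 = 202.1 N down at 1.455 m → arm 1.455 m, τ = 202.1 × 1.455 = 294.1 N·m clockwise.
Toolbox: 10.5 × 9.81 = 103 N down at 0.243 m → arm 0.243 m, τ = 103 × 0.243 = 25.03 N·m clockwise.
Total clockwise load moment = 319.1 N·m.
The cable tension T acts at 2.22 m; only its component perpendicular to the rod, T sinθ, produces torque. sin 50.2° = 0.7683.
Στ = 0 ⇒ T × 2.22 × 0.7683 = 319.1 ⇒ T = 319.1 / 1.706 = 187 N.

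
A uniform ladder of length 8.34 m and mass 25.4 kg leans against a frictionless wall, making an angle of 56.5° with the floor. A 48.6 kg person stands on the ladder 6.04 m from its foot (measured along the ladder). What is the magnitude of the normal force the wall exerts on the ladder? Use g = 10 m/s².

Take moments about the foot of the ladder.
Ladder weight 25.4×10 = 254 N acts at 4.17 m along the ladder; its horizontal arm is 4.17·cos56.5° = 2.302 m → τ = 584.7 N·m clockwise.
Person: 48.6×10 = 486 N at 6.04 m → arm 3.334 m → τ = 1620 N·m clockwise.
Wall normal N acts horizontally at the top; its moment arm is the height L sinθ = 8.34·sin56.5° = 6.955 m, counterclockwise.
Setting net torque to zero: N × 6.955 = 2205 → N = 317 N.

N_wall ≈ 317 N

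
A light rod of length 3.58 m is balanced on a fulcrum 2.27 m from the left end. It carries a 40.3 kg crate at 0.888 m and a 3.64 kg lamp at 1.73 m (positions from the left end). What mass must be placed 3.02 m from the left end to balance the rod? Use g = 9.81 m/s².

m ≈ 76.9 kg

Take moments about the fulcrum (at 2.27 m from the left end).
Crate: 40.3 × 9.81 = 395.3 N down at 0.888 m → arm 1.382 m, τ = 395.3 × 1.382 = 546.3 N·m counterclockwise.
Lamp: 3.64 × 9.81 = 35.71 N down at 1.73 m → arm 0.54 m, τ = 35.71 × 0.54 = 19.28 N·m counterclockwise.
Net moment of known loads = 565.6 N·m counterclockwise.
An unknown mass m at 3.02 m has arm 0.75 m; its moment is m·g·0.75 clockwise.
Balancing moments: m × 9.81 × 0.75 = 565.6, giving m = 565.6 / (9.81 × 0.75) = 76.9 kg.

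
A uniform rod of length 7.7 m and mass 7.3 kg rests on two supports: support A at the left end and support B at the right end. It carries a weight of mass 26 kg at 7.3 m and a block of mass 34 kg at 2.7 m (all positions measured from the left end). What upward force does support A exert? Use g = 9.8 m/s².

R_A ≈ 265 N

Taking torques about support B:
Beam weight: 7.3 × 9.8 = 71.54 N down at 3.85 m → arm 3.85 m, τ = 71.54 × 3.85 = 275.4 N·m counterclockwise.
Weight: 26 × 9.8 = 254.8 N down at 7.3 m → arm 0.4 m, τ = 254.8 × 0.4 = 101.9 N·m counterclockwise.
Block: 34 × 9.8 = 333.2 N down at 2.7 m → arm 5 m, τ = 333.2 × 5 = 1666 N·m counterclockwise.
Net load moment about support B = 2043 N·m counterclockwise.
Reaction R at support A is upward at 0 m, arm 7.7 m → moment R × 7.7 clockwise.
Balancing moments: R × 7.7 = 2043, giving R = 265 N.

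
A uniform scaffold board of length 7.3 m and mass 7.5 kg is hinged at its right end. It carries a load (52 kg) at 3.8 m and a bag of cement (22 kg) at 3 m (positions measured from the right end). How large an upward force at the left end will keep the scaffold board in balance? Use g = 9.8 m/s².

Taking torques about the right end:
Beam weight: 7.5 × 9.8 = 73.5 N down at 3.65 m → arm 3.65 m, τ = 73.5 × 3.65 = 268.3 N·m counterclockwise.
Load: 52 × 9.8 = 509.6 N down at 3.8 m → arm 3.8 m, τ = 509.6 × 3.8 = 1936 N·m counterclockwise.
Bag of cement: 22 × 9.8 = 215.6 N down at 3 m → arm 3 m, τ = 215.6 × 3 = 646.8 N·m counterclockwise.
Net moment of the loads = 2851 N·m counterclockwise.
The upward force F acts at the left end, arm 7.3 m, giving F × 7.3 clockwise.
Στ = 0 ⇒ F × 7.3 = 2851 ⇒ F = 2851 / 7.3 = 391 N.

F ≈ 391 N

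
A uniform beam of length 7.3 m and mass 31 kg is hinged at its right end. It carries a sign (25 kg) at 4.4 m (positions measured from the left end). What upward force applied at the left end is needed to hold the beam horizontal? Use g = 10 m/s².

F ≈ 254 N

About the right end:
Beam weight: 31 × 10 = 310 N down at 3.65 m → arm 3.65 m, τ = 310 × 3.65 = 1132 N·m counterclockwise.
Sign: 25 × 10 = 250 N down at 4.4 m → arm 2.9 m, τ = 250 × 2.9 = 725 N·m counterclockwise.
Net moment of the loads = 1857 N·m counterclockwise.
The upward force F acts at the left end, arm 7.3 m, giving F × 7.3 clockwise.
Στ = 0 ⇒ F × 7.3 = 1857 ⇒ F = 1857 / 7.3 = 254 N.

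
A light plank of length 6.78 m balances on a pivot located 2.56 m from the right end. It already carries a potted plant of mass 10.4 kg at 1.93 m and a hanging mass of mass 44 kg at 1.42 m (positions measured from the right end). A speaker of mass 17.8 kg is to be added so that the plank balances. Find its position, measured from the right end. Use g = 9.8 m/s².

x ≈ 5.75 m from the right end

Taking torques about the pivot (at 2.56 m from the right end):
Potted plant: 10.4 × 9.8 = 101.9 N down at 1.93 m → arm 0.63 m, τ = 101.9 × 0.63 = 64.2 N·m clockwise.
Hanging mass: 44 × 9.8 = 431.2 N down at 1.42 m → arm 1.14 m, τ = 431.2 × 1.14 = 491.6 N·m clockwise.
Net moment of existing loads = 555.8 N·m clockwise.
The speaker weighs 17.8 × 9.8 = 174.4 N and must supply an equal counterclockwise moment, so its lever arm about the pivot is 555.8 / 174.4 = 3.19 m.
That puts it at 2.56 + 3.19 = 5.75 m from the right end.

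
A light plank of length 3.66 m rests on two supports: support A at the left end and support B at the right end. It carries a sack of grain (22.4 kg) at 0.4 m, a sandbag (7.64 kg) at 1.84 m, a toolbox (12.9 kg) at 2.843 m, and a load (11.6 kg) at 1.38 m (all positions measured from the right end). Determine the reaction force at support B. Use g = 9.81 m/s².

R_B ≈ 332 N

Taking torques about support A:
Sack of grain: 22.4 × 9.81 = 219.7 N down at 0.4 m → arm 3.26 m, τ = 219.7 × 3.26 = 716.2 N·m clockwise.
Sandbag: 7.64 × 9.81 = 74.95 N down at 1.84 m → arm 1.82 m, τ = 74.95 × 1.82 = 136.4 N·m clockwise.
Toolbox: 12.9 × 9.81 = 126.5 N down at 2.843 m → arm 0.817 m, τ = 126.5 × 0.817 = 103.4 N·m clockwise.
Load: 11.6 × 9.81 = 113.8 N down at 1.38 m → arm 2.28 m, τ = 113.8 × 2.28 = 259.5 N·m clockwise.
Net load moment about support A = 1216 N·m clockwise.
Reaction R at support B is upward at 0 m, arm 3.66 m → moment R × 3.66 counterclockwise.
Στ = 0 ⇒ R × 3.66 = 1216 ⇒ R = 332 N.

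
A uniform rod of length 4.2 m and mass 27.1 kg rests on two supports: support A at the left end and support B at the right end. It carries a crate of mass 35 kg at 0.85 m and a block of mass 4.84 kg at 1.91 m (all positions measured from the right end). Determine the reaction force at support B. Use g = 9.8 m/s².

R_B ≈ 432 N

Choose support A as the axis so its reaction then has zero moment arm.
Beam weight: 27.1 × 9.8 = 265.6 N down at 2.1 m → arm 2.1 m, τ = 265.6 × 2.1 = 557.8 N·m clockwise.
Crate: 35 × 9.8 = 343 N down at 0.85 m → arm 3.35 m, τ = 343 × 3.35 = 1149 N·m clockwise.
Block: 4.84 × 9.8 = 47.43 N down at 1.91 m → arm 2.29 m, τ = 47.43 × 2.29 = 108.6 N·m clockwise.
Net load moment about support A = 1815 N·m clockwise.
Reaction R at support B is upward at 0 m, arm 4.2 m → moment R × 4.2 counterclockwise.
Setting net torque to zero: R × 4.2 = 1815 → R = 432 N.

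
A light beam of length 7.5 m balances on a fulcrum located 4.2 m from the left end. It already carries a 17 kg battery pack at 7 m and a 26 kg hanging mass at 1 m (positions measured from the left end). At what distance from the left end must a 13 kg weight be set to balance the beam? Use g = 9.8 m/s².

x ≈ 6.94 m from the left end

Taking torques about the fulcrum (at 4.2 m from the left end):
Battery pack: 17 × 9.8 = 166.6 N down at 7 m → arm 2.8 m, τ = 166.6 × 2.8 = 466.5 N·m clockwise.
Hanging mass: 26 × 9.8 = 254.8 N down at 1 m → arm 3.2 m, τ = 254.8 × 3.2 = 815.4 N·m counterclockwise.
Net moment of existing loads = 348.9 N·m counterclockwise.
The weight weighs 13 × 9.8 = 127.4 N and must supply an equal clockwise moment, so its lever arm about the fulcrum is 348.9 / 127.4 = 2.74 m.
That puts it at 4.2 + 2.74 = 6.94 m from the left end.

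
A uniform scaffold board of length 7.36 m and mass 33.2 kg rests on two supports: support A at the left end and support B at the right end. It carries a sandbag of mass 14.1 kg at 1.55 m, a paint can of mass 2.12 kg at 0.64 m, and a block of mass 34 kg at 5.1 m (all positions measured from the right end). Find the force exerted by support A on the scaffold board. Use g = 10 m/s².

About support B:
Beam weight: 33.2 × 10 = 332 N down at 3.68 m → arm 3.68 m, τ = 332 × 3.68 = 1222 N·m counterclockwise.
Sandbag: 14.1 × 10 = 141 N down at 1.55 m → arm 1.55 m, τ = 141 × 1.55 = 218.6 N·m counterclockwise.
Paint can: 2.12 × 10 = 21.2 N down at 0.64 m → arm 0.64 m, τ = 21.2 × 0.64 = 13.57 N·m counterclockwise.
Block: 34 × 10 = 340 N down at 5.1 m → arm 5.1 m, τ = 340 × 5.1 = 1734 N·m counterclockwise.
Net load moment about support B = 3188 N·m counterclockwise.
Reaction R at support A is upward at 7.36 m, arm 7.36 m → moment R × 7.36 clockwise.
Balancing moments: R × 7.36 = 3188, giving R = 433 N.

R_A ≈ 433 N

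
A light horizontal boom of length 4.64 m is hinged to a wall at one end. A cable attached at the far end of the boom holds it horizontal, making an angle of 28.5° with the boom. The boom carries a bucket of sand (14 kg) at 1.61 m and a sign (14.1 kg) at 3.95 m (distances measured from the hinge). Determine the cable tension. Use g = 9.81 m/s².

T ≈ 347 N

About the hinge:
Bucket of sand: 14 × 9.81 = 137.3 N down at 1.61 m → arm 1.61 m, τ = 137.3 × 1.61 = 221.1 N·m clockwise.
Sign: 14.1 × 9.81 = 138.3 N down at 3.95 m → arm 3.95 m, τ = 138.3 × 3.95 = 546.3 N·m clockwise.
Total clockwise load moment = 767.4 N·m.
The cable tension T acts at 4.64 m; only its component perpendicular to the boom, T sinθ, produces torque. sin 28.5° = 0.4772.
Balancing moments: T × 4.64 × 0.4772 = 767.4, giving T = 767.4 / 2.214 = 347 N.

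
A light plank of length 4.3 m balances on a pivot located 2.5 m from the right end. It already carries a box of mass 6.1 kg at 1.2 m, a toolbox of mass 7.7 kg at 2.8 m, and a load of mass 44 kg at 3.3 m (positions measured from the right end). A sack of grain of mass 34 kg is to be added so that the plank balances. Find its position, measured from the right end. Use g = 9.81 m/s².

x ≈ 1.63 m from the right end

Taking torques about the pivot (at 2.5 m from the right end):
Box: 6.1 × 9.81 = 59.84 N down at 1.2 m → arm 1.3 m, τ = 59.84 × 1.3 = 77.79 N·m clockwise.
Toolbox: 7.7 × 9.81 = 75.54 N down at 2.8 m → arm 0.3 m, τ = 75.54 × 0.3 = 22.66 N·m counterclockwise.
Load: 44 × 9.81 = 431.6 N down at 3.3 m → arm 0.8 m, τ = 431.6 × 0.8 = 345.3 N·m counterclockwise.
Net moment of existing loads = 290.2 N·m counterclockwise.
The sack of grain weighs 34 × 9.81 = 333.5 N and must supply an equal clockwise moment, so its lever arm about the pivot is 290.2 / 333.5 = 0.87 m.
That puts it at 2.5 − 0.87 = 1.63 m from the right end.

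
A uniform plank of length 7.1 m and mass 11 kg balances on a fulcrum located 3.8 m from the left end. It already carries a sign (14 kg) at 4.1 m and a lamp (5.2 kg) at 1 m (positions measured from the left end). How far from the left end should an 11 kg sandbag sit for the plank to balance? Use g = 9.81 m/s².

Taking torques about the fulcrum (at 3.8 m from the left end):
Beam weight: 11 × 9.81 = 107.9 N down at 3.55 m → arm 0.25 m, τ = 107.9 × 0.25 = 26.98 N·m counterclockwise.
Sign: 14 × 9.81 = 137.3 N down at 4.1 m → arm 0.3 m, τ = 137.3 × 0.3 = 41.19 N·m clockwise.
Lamp: 5.2 × 9.81 = 51.01 N down at 1 m → arm 2.8 m, τ = 51.01 × 2.8 = 142.8 N·m counterclockwise.
Net moment of existing loads = 128.6 N·m counterclockwise.
The sandbag weighs 11 × 9.81 = 107.9 N and must supply an equal clockwise moment, so its lever arm about the fulcrum is 128.6 / 107.9 = 1.19 m.
That puts it at 3.8 + 1.19 = 4.99 m from the left end.

x ≈ 4.99 m from the left end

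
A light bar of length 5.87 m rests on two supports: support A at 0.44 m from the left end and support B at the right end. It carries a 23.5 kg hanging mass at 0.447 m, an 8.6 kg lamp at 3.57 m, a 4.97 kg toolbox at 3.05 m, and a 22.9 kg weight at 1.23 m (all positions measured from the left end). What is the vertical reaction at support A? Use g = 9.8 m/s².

R_A ≈ 483 N

Sum moments about support B (its reaction then has zero moment arm).
Hanging mass: 23.5 × 9.8 = 230.3 N down at 0.447 m → arm 5.423 m, τ = 230.3 × 5.423 = 1249 N·m counterclockwise.
Lamp: 8.6 × 9.8 = 84.28 N down at 3.57 m → arm 2.3 m, τ = 84.28 × 2.3 = 193.8 N·m counterclockwise.
Toolbox: 4.97 × 9.8 = 48.71 N down at 3.05 m → arm 2.82 m, τ = 48.71 × 2.82 = 137.4 N·m counterclockwise.
Weight: 22.9 × 9.8 = 224.4 N down at 1.23 m → arm 4.64 m, τ = 224.4 × 4.64 = 1041 N·m counterclockwise.
Net load moment about support B = 2621 N·m counterclockwise.
Reaction R at support A is upward at 0.44 m, arm 5.43 m → moment R × 5.43 clockwise.
For rotational equilibrium, R × 5.43 = 2621, so R = 483 N.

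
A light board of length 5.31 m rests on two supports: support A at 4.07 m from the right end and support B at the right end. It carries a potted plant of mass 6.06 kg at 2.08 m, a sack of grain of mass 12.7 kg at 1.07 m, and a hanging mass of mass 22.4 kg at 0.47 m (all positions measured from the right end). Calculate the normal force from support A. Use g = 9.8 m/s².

R_A ≈ 88.4 N

About support B:
Potted plant: 6.06 × 9.8 = 59.39 N down at 2.08 m → arm 2.08 m, τ = 59.39 × 2.08 = 123.5 N·m counterclockwise.
Sack of grain: 12.7 × 9.8 = 124.5 N down at 1.07 m → arm 1.07 m, τ = 124.5 × 1.07 = 133.2 N·m counterclockwise.
Hanging mass: 22.4 × 9.8 = 219.5 N down at 0.47 m → arm 0.47 m, τ = 219.5 × 0.47 = 103.2 N·m counterclockwise.
Net load moment about support B = 359.9 N·m counterclockwise.
Reaction R at support A is upward at 4.07 m, arm 4.07 m → moment R × 4.07 clockwise.
Balancing moments: R × 4.07 = 359.9, giving R = 88.4 N.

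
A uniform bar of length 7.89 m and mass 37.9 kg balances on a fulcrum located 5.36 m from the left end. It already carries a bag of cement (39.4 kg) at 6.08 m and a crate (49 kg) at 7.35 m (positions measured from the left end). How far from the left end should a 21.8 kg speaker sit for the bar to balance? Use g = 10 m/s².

Choose the fulcrum (at 5.36 m from the left end) as the axis so the support reaction has zero arm there.
Beam weight: 37.9 × 10 = 379 N down at 3.945 m → arm 1.415 m, τ = 379 × 1.415 = 536.3 N·m counterclockwise.
Bag of cement: 39.4 × 10 = 394 N down at 6.08 m → arm 0.72 m, τ = 394 × 0.72 = 283.7 N·m clockwise.
Crate: 49 × 10 = 490 N down at 7.35 m → arm 1.99 m, τ = 490 × 1.99 = 975.1 N·m clockwise.
Net moment of existing loads = 722.5 N·m clockwise.
The speaker weighs 21.8 × 10 = 218 N and must supply an equal counterclockwise moment, so its lever arm about the fulcrum is 722.5 / 218 = 3.31 m.
That puts it at 5.36 − 3.31 = 2.05 m from the left end.

x ≈ 2.05 m from the left end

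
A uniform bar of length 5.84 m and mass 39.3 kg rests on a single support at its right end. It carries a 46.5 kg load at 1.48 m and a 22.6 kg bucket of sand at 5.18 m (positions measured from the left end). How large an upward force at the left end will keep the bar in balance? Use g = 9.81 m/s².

F ≈ 558 N

Choose the right end as the axis so the unknown pivot reaction has zero arm there.
Beam weight: 39.3 × 9.81 = 385.5 N down at 2.92 m → arm 2.92 m, τ = 385.5 × 2.92 = 1126 N·m counterclockwise.
Load: 46.5 × 9.81 = 456.2 N down at 1.48 m → arm 4.36 m, τ = 456.2 × 4.36 = 1989 N·m counterclockwise.
Bucket of sand: 22.6 × 9.81 = 221.7 N down at 5.18 m → arm 0.66 m, τ = 221.7 × 0.66 = 146.3 N·m counterclockwise.
Net moment of the loads = 3261 N·m counterclockwise.
The upward force F acts at the left end, arm 5.84 m, giving F × 5.84 clockwise.
Balancing moments: F × 5.84 = 3261, giving F = 3261 / 5.84 = 558 N.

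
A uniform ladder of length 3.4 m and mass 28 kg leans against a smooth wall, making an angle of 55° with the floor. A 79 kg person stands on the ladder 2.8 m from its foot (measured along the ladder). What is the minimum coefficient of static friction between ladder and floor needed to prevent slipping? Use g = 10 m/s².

μ_min ≈ 0.517

Sum moments about the foot of the ladder (the floor normal and friction both act there and drop out).
Ladder weight 28×10 = 280 N acts at 1.7 m along the ladder; its horizontal arm is 1.7·cos55° = 0.9751 m → τ = 273 N·m clockwise.
Person: 79×10 = 790 N at 2.8 m → arm 1.606 m → τ = 1269 N·m clockwise.
Wall normal N acts horizontally at the top; its moment arm is the height L sinθ = 3.4·sin55° = 2.785 m, counterclockwise.
Balancing moments: N × 2.785 = 1542, giving N = 553.7 N.
ΣFx = 0 ⇒ f = N_wall = 553.7 N. ΣFy = 0 ⇒ N_floor = 1070 N.
μ_min = f / N_floor = 553.7 / 1070 = 0.517.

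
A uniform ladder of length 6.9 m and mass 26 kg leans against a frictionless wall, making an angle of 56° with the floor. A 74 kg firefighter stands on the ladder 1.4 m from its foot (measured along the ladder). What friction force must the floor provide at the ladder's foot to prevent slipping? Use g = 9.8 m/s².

Taking torques about the foot of the ladder:
Ladder weight 26×9.8 = 254.8 N acts at 3.45 m along the ladder; its horizontal arm is 3.45·cos56° = 1.929 m → τ = 491.5 N·m clockwise.
Firefighter: 74×9.8 = 725.2 N at 1.4 m → arm 0.7829 m → τ = 567.8 N·m clockwise.
Wall normal N acts horizontally at the top; its moment arm is the height L sinθ = 6.9·sin56° = 5.72 m, counterclockwise.
Στ = 0 ⇒ N × 5.72 = 1059 ⇒ N = 185 N.
ΣFx = 0: friction at the foot balances the wall's push, so f = N_wall = 185 N.

f ≈ 185 N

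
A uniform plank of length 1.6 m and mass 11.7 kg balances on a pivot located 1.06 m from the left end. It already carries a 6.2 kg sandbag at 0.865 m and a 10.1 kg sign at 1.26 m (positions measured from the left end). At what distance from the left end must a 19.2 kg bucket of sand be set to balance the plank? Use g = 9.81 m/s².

Choose the pivot (at 1.06 m from the left end) as the axis so the support reaction has zero arm there.
Beam weight: 11.7 × 9.81 = 114.8 N down at 0.8 m → arm 0.26 m, τ = 114.8 × 0.26 = 29.85 N·m counterclockwise.
Sandbag: 6.2 × 9.81 = 60.82 N down at 0.865 m → arm 0.195 m, τ = 60.82 × 0.195 = 11.86 N·m counterclockwise.
Sign: 10.1 × 9.81 = 99.08 N down at 1.26 m → arm 0.2 m, τ = 99.08 × 0.2 = 19.82 N·m clockwise.
Net moment of existing loads = 21.89 N·m counterclockwise.
The bucket of sand weighs 19.2 × 9.81 = 188.4 N and must supply an equal clockwise moment, so its lever arm about the pivot is 21.89 / 188.4 = 0.116 m.
That puts it at 1.06 + 0.116 = 1.18 m from the left end.

x ≈ 1.18 m from the left end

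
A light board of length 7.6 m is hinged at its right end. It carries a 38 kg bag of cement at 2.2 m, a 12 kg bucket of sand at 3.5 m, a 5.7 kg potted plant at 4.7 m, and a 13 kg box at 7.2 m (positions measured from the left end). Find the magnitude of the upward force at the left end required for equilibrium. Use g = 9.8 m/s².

Sum moments about the right end (the unknown pivot reaction has zero arm there).
Bag of cement: 38 × 9.8 = 372.4 N down at 2.2 m → arm 5.4 m, τ = 372.4 × 5.4 = 2011 N·m counterclockwise.
Bucket of sand: 12 × 9.8 = 117.6 N down at 3.5 m → arm 4.1 m, τ = 117.6 × 4.1 = 482.2 N·m counterclockwise.
Potted plant: 5.7 × 9.8 = 55.86 N down at 4.7 m → arm 2.9 m, τ = 55.86 × 2.9 = 162 N·m counterclockwise.
Box: 13 × 9.8 = 127.4 N down at 7.2 m → arm 0.4 m, τ = 127.4 × 0.4 = 50.96 N·m counterclockwise.
Net moment of the loads = 2706 N·m counterclockwise.
The upward force F acts at the left end, arm 7.6 m, giving F × 7.6 clockwise.
Setting net torque to zero: F × 7.6 = 2706 → F = 2706 / 7.6 = 356 N.

F ≈ 356 N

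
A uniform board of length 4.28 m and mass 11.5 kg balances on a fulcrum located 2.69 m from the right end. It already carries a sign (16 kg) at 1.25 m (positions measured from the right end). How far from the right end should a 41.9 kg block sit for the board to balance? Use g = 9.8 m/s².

About the fulcrum (at 2.69 m from the right end):
Beam weight: 11.5 × 9.8 = 112.7 N down at 2.14 m → arm 0.55 m, τ = 112.7 × 0.55 = 61.99 N·m clockwise.
Sign: 16 × 9.8 = 156.8 N down at 1.25 m → arm 1.44 m, τ = 156.8 × 1.44 = 225.8 N·m clockwise.
Net moment of existing loads = 287.8 N·m clockwise.
The block weighs 41.9 × 9.8 = 410.6 N and must supply an equal counterclockwise moment, so its lever arm about the fulcrum is 287.8 / 410.6 = 0.701 m.
That puts it at 2.69 + 0.701 = 3.39 m from the right end.

x ≈ 3.39 m from the right end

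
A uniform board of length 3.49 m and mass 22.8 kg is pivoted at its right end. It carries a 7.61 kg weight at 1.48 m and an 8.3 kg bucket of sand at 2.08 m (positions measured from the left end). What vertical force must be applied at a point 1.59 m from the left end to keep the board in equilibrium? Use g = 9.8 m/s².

Choose the right end as the axis so the unknown pivot reaction has zero arm there.
Beam weight: 22.8 × 9.8 = 223.4 N down at 1.745 m → arm 1.745 m, τ = 223.4 × 1.745 = 389.8 N·m counterclockwise.
Weight: 7.61 × 9.8 = 74.58 N down at 1.48 m → arm 2.01 m, τ = 74.58 × 2.01 = 149.9 N·m counterclockwise.
Bucket of sand: 8.3 × 9.8 = 81.34 N down at 2.08 m → arm 1.41 m, τ = 81.34 × 1.41 = 114.7 N·m counterclockwise.
Net moment of the loads = 654.4 N·m counterclockwise.
The upward force F acts at a point 1.59 m from the left end, arm 1.9 m, giving F × 1.9 clockwise.
Setting net torque to zero: F × 1.9 = 654.4 → F = 654.4 / 1.9 = 344 N.

F ≈ 344 N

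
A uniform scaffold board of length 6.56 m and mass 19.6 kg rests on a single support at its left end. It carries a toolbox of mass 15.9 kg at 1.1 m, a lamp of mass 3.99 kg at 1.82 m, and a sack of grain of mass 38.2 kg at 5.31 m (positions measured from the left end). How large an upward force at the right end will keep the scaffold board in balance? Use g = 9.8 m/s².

Taking torques about the left end:
Beam weight: 19.6 × 9.8 = 192.1 N down at 3.28 m → arm 3.28 m, τ = 192.1 × 3.28 = 630.1 N·m clockwise.
Toolbox: 15.9 × 9.8 = 155.8 N down at 1.1 m → arm 1.1 m, τ = 155.8 × 1.1 = 171.4 N·m clockwise.
Lamp: 3.99 × 9.8 = 39.1 N down at 1.82 m → arm 1.82 m, τ = 39.1 × 1.82 = 71.16 N·m clockwise.
Sack of grain: 38.2 × 9.8 = 374.4 N down at 5.31 m → arm 5.31 m, τ = 374.4 × 5.31 = 1988 N·m clockwise.
Net moment of the loads = 2861 N·m clockwise.
The upward force F acts at the right end, arm 6.56 m, giving F × 6.56 counterclockwise.
Στ = 0 ⇒ F × 6.56 = 2861 ⇒ F = 2861 / 6.56 = 436 N.

F ≈ 436 N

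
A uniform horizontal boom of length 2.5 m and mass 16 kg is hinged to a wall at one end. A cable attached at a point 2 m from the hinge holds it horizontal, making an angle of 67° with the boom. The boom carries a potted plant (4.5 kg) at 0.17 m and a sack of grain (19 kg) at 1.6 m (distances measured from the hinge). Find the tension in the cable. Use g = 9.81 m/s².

Taking torques about the hinge:
Beam weight: 16 × 9.81 = 157 N down at 1.25 m → arm 1.25 m, τ = 157 × 1.25 = 196.2 N·m clockwise.
Potted plant: 4.5 × 9.81 = 44.15 N down at 0.17 m → arm 0.17 m, τ = 44.15 × 0.17 = 7.506 N·m clockwise.
Sack of grain: 19 × 9.81 = 186.4 N down at 1.6 m → arm 1.6 m, τ = 186.4 × 1.6 = 298.2 N·m clockwise.
Total clockwise load moment = 501.9 N·m.
The cable tension T acts at 2 m; only its component perpendicular to the boom, T sinθ, produces torque. sin 67° = 0.9205.
Balancing moments: T × 2 × 0.9205 = 501.9, giving T = 501.9 / 1.841 = 273 N.

T ≈ 273 N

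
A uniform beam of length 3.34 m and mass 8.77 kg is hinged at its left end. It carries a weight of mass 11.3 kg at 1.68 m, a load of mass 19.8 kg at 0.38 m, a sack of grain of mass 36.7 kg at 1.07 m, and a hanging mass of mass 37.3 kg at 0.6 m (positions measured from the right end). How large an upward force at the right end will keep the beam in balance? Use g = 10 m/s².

F ≈ 831 N

About the left end:
Beam weight: 8.77 × 10 = 87.7 N down at 1.67 m → arm 1.67 m, τ = 87.7 × 1.67 = 146.5 N·m clockwise.
Weight: 11.3 × 10 = 113 N down at 1.68 m → arm 1.66 m, τ = 113 × 1.66 = 187.6 N·m clockwise.
Load: 19.8 × 10 = 198 N down at 0.38 m → arm 2.96 m, τ = 198 × 2.96 = 586.1 N·m clockwise.
Sack of grain: 36.7 × 10 = 367 N down at 1.07 m → arm 2.27 m, τ = 367 × 2.27 = 833.1 N·m clockwise.
Hanging mass: 37.3 × 10 = 373 N down at 0.6 m → arm 2.74 m, τ = 373 × 2.74 = 1022 N·m clockwise.
Net moment of the loads = 2775 N·m clockwise.
The upward force F acts at the right end, arm 3.34 m, giving F × 3.34 counterclockwise.
For rotational equilibrium, F × 3.34 = 2775, so F = 2775 / 3.34 = 831 N.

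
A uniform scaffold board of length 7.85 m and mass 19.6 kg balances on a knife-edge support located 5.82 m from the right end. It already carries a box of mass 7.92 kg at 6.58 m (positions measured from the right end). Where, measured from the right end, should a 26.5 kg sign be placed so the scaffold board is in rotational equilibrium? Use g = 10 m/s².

x ≈ 6.99 m from the right end

Sum moments about the knife-edge support (at 5.82 m from the right end) (the support reaction has zero arm there).
Beam weight: 19.6 × 10 = 196 N down at 3.925 m → arm 1.895 m, τ = 196 × 1.895 = 371.4 N·m clockwise.
Box: 7.92 × 10 = 79.2 N down at 6.58 m → arm 0.76 m, τ = 79.2 × 0.76 = 60.19 N·m counterclockwise.
Net moment of existing loads = 311.2 N·m clockwise.
The sign weighs 26.5 × 10 = 265 N and must supply an equal counterclockwise moment, so its lever arm about the knife-edge support is 311.2 / 265 = 1.17 m.
That puts it at 5.82 + 1.17 = 6.99 m from the right end.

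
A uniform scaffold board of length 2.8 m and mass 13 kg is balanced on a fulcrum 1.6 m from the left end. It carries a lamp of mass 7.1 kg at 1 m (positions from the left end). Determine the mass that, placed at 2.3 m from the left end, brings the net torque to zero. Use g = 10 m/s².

Sum moments about the fulcrum (at 1.6 m from the left end) (the support reaction has zero arm there).
Beam weight: 13 × 10 = 130 N down at 1.4 m → arm 0.2 m, τ = 130 × 0.2 = 26 N·m counterclockwise.
Lamp: 7.1 × 10 = 71 N down at 1 m → arm 0.6 m, τ = 71 × 0.6 = 42.6 N·m counterclockwise.
Net moment of known loads = 68.6 N·m counterclockwise.
An unknown mass m at 2.3 m has arm 0.7 m; its moment is m·g·0.7 clockwise.
For rotational equilibrium, m × 10 × 0.7 = 68.6, so m = 68.6 / (10 × 0.7) = 9.8 kg.

m ≈ 9.8 kg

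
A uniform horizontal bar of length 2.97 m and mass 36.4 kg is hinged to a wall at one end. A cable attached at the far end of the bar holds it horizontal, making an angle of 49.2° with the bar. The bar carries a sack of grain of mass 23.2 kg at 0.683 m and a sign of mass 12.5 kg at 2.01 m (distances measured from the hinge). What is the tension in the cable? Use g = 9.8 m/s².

T ≈ 414 N

About the hinge:
Beam weight: 36.4 × 9.8 = 356.7 N down at 1.485 m → arm 1.485 m, τ = 356.7 × 1.485 = 529.7 N·m clockwise.
Sack of grain: 23.2 × 9.8 = 227.4 N down at 0.683 m → arm 0.683 m, τ = 227.4 × 0.683 = 155.3 N·m clockwise.
Sign: 12.5 × 9.8 = 122.5 N down at 2.01 m → arm 2.01 m, τ = 122.5 × 2.01 = 246.2 N·m clockwise.
Total clockwise load moment = 931.2 N·m.
The cable tension T acts at 2.97 m; only its component perpendicular to the bar, T sinθ, produces torque. sin 49.2° = 0.757.
For rotational equilibrium, T × 2.97 × 0.757 = 931.2, so T = 931.2 / 2.248 = 414 N.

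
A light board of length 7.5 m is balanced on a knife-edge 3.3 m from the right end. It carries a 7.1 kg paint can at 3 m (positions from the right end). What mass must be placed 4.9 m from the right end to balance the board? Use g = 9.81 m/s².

About the knife-edge (at 3.3 m from the right end):
Paint can: 7.1 × 9.81 = 69.65 N down at 3 m → arm 0.3 m, τ = 69.65 × 0.3 = 20.89 N·m clockwise.
Net moment of known loads = 20.89 N·m clockwise.
An unknown mass m at 4.9 m has arm 1.6 m; its moment is m·g·1.6 counterclockwise.
Balancing moments: m × 9.81 × 1.6 = 20.89, giving m = 20.89 / (9.81 × 1.6) = 1.33 kg.

m ≈ 1.33 kg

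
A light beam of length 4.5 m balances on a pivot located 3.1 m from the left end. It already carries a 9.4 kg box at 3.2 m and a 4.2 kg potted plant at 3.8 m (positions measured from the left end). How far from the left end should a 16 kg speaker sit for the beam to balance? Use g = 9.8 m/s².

x ≈ 2.86 m from the left end

Take moments about the pivot (at 3.1 m from the left end).
Box: 9.4 × 9.8 = 92.12 N down at 3.2 m → arm 0.1 m, τ = 92.12 × 0.1 = 9.212 N·m clockwise.
Potted plant: 4.2 × 9.8 = 41.16 N down at 3.8 m → arm 0.7 m, τ = 41.16 × 0.7 = 28.81 N·m clockwise.
Net moment of existing loads = 38.02 N·m clockwise.
The speaker weighs 16 × 9.8 = 156.8 N and must supply an equal counterclockwise moment, so its lever arm about the pivot is 38.02 / 156.8 = 0.242 m.
That puts it at 3.1 − 0.242 = 2.86 m from the left end.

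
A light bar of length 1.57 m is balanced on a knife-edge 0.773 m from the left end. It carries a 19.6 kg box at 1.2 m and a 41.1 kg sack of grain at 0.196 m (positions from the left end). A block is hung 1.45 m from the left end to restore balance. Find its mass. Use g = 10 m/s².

m ≈ 22.7 kg

Taking torques about the knife-edge (at 0.773 m from the left end):
Box: 19.6 × 10 = 196 N down at 1.2 m → arm 0.427 m, τ = 196 × 0.427 = 83.69 N·m clockwise.
Sack of grain: 41.1 × 10 = 411 N down at 0.196 m → arm 0.577 m, τ = 411 × 0.577 = 237.1 N·m counterclockwise.
Net moment of known loads = 153.4 N·m counterclockwise.
An unknown mass m at 1.45 m has arm 0.677 m; its moment is m·g·0.677 clockwise.
Setting net torque to zero: m × 10 × 0.677 = 153.4 → m = 153.4 / (10 × 0.677) = 22.7 kg.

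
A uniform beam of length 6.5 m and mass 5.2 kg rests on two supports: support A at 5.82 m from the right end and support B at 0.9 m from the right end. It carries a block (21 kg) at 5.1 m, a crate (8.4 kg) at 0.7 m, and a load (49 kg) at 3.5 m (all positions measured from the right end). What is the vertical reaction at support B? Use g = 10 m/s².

About support A:
Beam weight: 5.2 × 10 = 52 N down at 3.25 m → arm 2.57 m, τ = 52 × 2.57 = 133.6 N·m clockwise.
Block: 21 × 10 = 210 N down at 5.1 m → arm 0.72 m, τ = 210 × 0.72 = 151.2 N·m clockwise.
Crate: 8.4 × 10 = 84 N down at 0.7 m → arm 5.12 m, τ = 84 × 5.12 = 430.1 N·m clockwise.
Load: 49 × 10 = 490 N down at 3.5 m → arm 2.32 m, τ = 490 × 2.32 = 1137 N·m clockwise.
Net load moment about support A = 1852 N·m clockwise.
Reaction R at support B is upward at 0.9 m, arm 4.92 m → moment R × 4.92 counterclockwise.
Balancing moments: R × 4.92 = 1852, giving R = 376 N.

R_B ≈ 376 N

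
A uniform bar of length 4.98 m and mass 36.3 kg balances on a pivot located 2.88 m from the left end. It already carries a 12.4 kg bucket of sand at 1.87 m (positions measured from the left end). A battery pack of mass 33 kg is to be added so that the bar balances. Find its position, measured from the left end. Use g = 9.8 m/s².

x ≈ 3.69 m from the left end

Sum moments about the pivot (at 2.88 m from the left end) (the support reaction has zero arm there).
Beam weight: 36.3 × 9.8 = 355.7 N down at 2.49 m → arm 0.39 m, τ = 355.7 × 0.39 = 138.7 N·m counterclockwise.
Bucket of sand: 12.4 × 9.8 = 121.5 N down at 1.87 m → arm 1.01 m, τ = 121.5 × 1.01 = 122.7 N·m counterclockwise.
Net moment of existing loads = 261.4 N·m counterclockwise.
The battery pack weighs 33 × 9.8 = 323.4 N and must supply an equal clockwise moment, so its lever arm about the pivot is 261.4 / 323.4 = 0.808 m.
That puts it at 2.88 + 0.808 = 3.69 m from the left end.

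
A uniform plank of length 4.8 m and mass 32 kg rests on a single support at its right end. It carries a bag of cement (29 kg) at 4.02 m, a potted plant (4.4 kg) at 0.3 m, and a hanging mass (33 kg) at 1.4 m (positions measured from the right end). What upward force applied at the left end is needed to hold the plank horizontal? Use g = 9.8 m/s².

F ≈ 492 N

About the right end:
Beam weight: 32 × 9.8 = 313.6 N down at 2.4 m → arm 2.4 m, τ = 313.6 × 2.4 = 752.6 N·m counterclockwise.
Bag of cement: 29 × 9.8 = 284.2 N down at 4.02 m → arm 4.02 m, τ = 284.2 × 4.02 = 1142 N·m counterclockwise.
Potted plant: 4.4 × 9.8 = 43.12 N down at 0.3 m → arm 0.3 m, τ = 43.12 × 0.3 = 12.94 N·m counterclockwise.
Hanging mass: 33 × 9.8 = 323.4 N down at 1.4 m → arm 1.4 m, τ = 323.4 × 1.4 = 452.8 N·m counterclockwise.
Net moment of the loads = 2360 N·m counterclockwise.
The upward force F acts at the left end, arm 4.8 m, giving F × 4.8 clockwise.
Στ = 0 ⇒ F × 4.8 = 2360 ⇒ F = 2360 / 4.8 = 492 N.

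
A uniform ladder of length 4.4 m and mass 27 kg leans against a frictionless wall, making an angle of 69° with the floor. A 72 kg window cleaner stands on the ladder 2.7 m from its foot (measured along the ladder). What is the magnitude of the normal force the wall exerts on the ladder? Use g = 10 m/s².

N_wall ≈ 221 N

About the foot of the ladder:
Ladder weight 27×10 = 270 N acts at 2.2 m along the ladder; its horizontal arm is 2.2·cos69° = 0.7884 m → τ = 212.9 N·m clockwise.
Window cleaner: 72×10 = 720 N at 2.7 m → arm 0.9676 m → τ = 696.7 N·m clockwise.
Wall normal N acts horizontally at the top; its moment arm is the height L sinθ = 4.4·sin69° = 4.108 m, counterclockwise.
Στ = 0 ⇒ N × 4.108 = 909.6 ⇒ N = 221 N.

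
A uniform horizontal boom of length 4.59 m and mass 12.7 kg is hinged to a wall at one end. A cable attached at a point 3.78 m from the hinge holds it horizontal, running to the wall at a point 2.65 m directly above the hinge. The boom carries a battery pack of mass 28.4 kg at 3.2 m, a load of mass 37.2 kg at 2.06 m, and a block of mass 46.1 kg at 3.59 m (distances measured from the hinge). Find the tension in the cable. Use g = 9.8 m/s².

About the hinge:
Beam weight: 12.7 × 9.8 = 124.5 N down at 2.295 m → arm 2.295 m, τ = 124.5 × 2.295 = 285.7 N·m clockwise.
Battery pack: 28.4 × 9.8 = 278.3 N down at 3.2 m → arm 3.2 m, τ = 278.3 × 3.2 = 890.6 N·m clockwise.
Load: 37.2 × 9.8 = 364.6 N down at 2.06 m → arm 2.06 m, τ = 364.6 × 2.06 = 751.1 N·m clockwise.
Block: 46.1 × 9.8 = 451.8 N down at 3.59 m → arm 3.59 m, τ = 451.8 × 3.59 = 1622 N·m clockwise.
Total clockwise load moment = 3549 N·m.
The cable tension T acts at 3.78 m; only its component perpendicular to the boom, T sinθ, produces torque. sinθ = h/√(h²+d²) = 2.65/√(2.65²+3.78²) = 0.574.
Balancing moments: T × 3.78 × 0.574 = 3549, giving T = 3549 / 2.17 = 1640 N.

T ≈ 1640 N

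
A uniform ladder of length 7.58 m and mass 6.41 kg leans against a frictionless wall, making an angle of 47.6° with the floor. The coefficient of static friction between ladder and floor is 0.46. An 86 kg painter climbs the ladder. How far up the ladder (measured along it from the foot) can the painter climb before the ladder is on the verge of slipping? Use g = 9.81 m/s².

Take moments about the foot of the ladder.
Ladder weight 6.41×9.81 = 62.88 N acts at 3.79 m along the ladder; its horizontal arm is 3.79·cos47.6° = 2.556 m → τ = 160.7 N·m clockwise.
Painter weight 86×9.81 = 843.7 N at distance d → arm d·cos47.6° → τ = 843.7·d·0.6743 clockwise.
Wall normal N at the top has arm L sinθ = 5.597 m counterclockwise, so Στ = 0 gives N·5.597 = 160.7 + 568.9·d.
ΣFy = 0 ⇒ N_floor = 906.6 N, so the maximum friction is μ_s·N_floor = 0.46×906.6 = 417 N. ΣFx = 0 ⇒ N_wall = f, so at the slipping point N = 417 N.
Substituting: 417×5.597 = 160.7 + 568.9·d ⇒ d = (2334 − 160.7) / 568.9 = 3.82 m.

d ≈ 3.82 m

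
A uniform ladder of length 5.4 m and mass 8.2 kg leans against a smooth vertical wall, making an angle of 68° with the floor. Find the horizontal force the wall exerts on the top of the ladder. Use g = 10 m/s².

Take moments about the foot of the ladder.
Ladder weight 8.2×10 = 82 N acts at 2.7 m along the ladder; its horizontal arm is 2.7·cos68° = 1.011 m → τ = 82.9 N·m clockwise.
Wall normal N acts horizontally at the top; its moment arm is the height L sinθ = 5.4·sin68° = 5.007 m, counterclockwise.
For rotational equilibrium, N × 5.007 = 82.9, so N = 16.6 N.

N_wall ≈ 16.6 N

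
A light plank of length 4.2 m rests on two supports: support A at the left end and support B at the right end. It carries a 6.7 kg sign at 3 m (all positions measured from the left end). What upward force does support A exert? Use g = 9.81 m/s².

R_A ≈ 18.8 N

Taking torques about support B:
Sign: 6.7 × 9.81 = 65.73 N down at 3 m → arm 1.2 m, τ = 65.73 × 1.2 = 78.88 N·m counterclockwise.
Net load moment about support B = 78.88 N·m counterclockwise.
Reaction R at support A is upward at 0 m, arm 4.2 m → moment R × 4.2 clockwise.
Στ = 0 ⇒ R × 4.2 = 78.88 ⇒ R = 18.8 N.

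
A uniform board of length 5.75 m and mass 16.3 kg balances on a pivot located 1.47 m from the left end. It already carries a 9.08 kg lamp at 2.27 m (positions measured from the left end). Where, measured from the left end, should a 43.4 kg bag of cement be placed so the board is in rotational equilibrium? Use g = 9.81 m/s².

x ≈ 0.775 m from the left end

About the pivot (at 1.47 m from the left end):
Beam weight: 16.3 × 9.81 = 159.9 N down at 2.875 m → arm 1.405 m, τ = 159.9 × 1.405 = 224.7 N·m clockwise.
Lamp: 9.08 × 9.81 = 89.07 N down at 2.27 m → arm 0.8 m, τ = 89.07 × 0.8 = 71.26 N·m clockwise.
Net moment of existing loads = 296 N·m clockwise.
The bag of cement weighs 43.4 × 9.81 = 425.8 N and must supply an equal counterclockwise moment, so its lever arm about the pivot is 296 / 425.8 = 0.695 m.
That puts it at 1.47 − 0.695 = 0.775 m from the left end.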